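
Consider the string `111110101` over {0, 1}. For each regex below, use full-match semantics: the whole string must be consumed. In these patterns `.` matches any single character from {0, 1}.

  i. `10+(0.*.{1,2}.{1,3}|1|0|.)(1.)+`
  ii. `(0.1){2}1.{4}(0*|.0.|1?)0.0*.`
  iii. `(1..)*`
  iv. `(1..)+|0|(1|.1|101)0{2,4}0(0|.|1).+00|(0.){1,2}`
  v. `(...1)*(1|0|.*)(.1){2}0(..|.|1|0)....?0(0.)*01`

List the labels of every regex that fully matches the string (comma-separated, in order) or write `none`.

i → no match — must start with `10`
ii → no match — must start with `0`
iii → match
iv → match
v → no match

iii, iv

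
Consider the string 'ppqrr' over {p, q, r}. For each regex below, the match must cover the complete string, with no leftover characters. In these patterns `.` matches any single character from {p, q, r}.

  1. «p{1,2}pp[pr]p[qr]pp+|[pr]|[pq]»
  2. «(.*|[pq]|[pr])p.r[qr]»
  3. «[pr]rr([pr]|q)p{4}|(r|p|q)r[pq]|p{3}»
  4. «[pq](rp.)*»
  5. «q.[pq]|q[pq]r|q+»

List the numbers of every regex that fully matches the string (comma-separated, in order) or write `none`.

1 → no match
2 → match
3 → no match
4 → no match
5 → no match — must start with 'q'

2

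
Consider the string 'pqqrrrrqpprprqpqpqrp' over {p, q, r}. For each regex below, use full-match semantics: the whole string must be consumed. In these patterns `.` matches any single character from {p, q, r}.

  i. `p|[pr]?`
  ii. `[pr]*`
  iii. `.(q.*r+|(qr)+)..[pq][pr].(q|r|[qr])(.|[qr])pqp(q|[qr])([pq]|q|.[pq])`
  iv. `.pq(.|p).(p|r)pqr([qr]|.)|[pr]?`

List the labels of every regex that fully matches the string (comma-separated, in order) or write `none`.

i → no match
ii → no match
iii → match
iv → no match

iii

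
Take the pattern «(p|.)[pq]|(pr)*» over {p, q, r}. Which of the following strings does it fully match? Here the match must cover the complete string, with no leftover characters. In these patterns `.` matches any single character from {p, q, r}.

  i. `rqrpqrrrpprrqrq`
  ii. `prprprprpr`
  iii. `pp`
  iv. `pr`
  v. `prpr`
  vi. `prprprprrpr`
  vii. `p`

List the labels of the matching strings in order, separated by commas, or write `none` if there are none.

ii, iii, iv, v

i → no match
ii → match
iii → match
iv → match
v → match
vi → no match
vii → no match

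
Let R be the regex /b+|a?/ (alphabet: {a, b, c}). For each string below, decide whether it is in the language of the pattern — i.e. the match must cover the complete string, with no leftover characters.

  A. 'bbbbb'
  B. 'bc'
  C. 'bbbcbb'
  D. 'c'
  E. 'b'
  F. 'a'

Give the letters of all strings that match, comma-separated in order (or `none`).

A, E, F

A. 'bbbbb' → match
B. 'bc' → no match
C. 'bbbcbb' → no match
D. 'c' → no match
E. 'b' → match
F. 'a' → match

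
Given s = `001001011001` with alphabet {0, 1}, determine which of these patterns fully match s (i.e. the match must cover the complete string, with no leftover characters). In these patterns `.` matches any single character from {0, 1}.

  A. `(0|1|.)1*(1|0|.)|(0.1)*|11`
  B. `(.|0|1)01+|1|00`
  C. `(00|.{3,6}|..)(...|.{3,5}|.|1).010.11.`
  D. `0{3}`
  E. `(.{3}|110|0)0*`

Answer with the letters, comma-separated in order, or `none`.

A

A → match
B → no match
C → no match
D → no match — must end with `0`
E → no match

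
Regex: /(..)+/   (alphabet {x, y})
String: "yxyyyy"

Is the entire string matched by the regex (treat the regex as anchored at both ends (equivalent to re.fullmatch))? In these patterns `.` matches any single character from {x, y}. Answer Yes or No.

Yes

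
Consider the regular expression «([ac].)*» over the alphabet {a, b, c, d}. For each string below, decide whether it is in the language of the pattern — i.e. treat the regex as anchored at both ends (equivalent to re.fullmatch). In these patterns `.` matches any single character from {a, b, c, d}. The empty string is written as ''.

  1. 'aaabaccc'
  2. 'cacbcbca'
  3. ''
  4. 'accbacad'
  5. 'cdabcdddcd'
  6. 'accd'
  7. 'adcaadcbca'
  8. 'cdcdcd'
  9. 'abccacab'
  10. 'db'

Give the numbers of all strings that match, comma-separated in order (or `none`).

1, 2, 3, 4, 6, 7, 8, 9

1 → match
2 → match
3 → match
4 → match
5 → no match
6 → match
7 → match
8 → match
9 → match
10 → no match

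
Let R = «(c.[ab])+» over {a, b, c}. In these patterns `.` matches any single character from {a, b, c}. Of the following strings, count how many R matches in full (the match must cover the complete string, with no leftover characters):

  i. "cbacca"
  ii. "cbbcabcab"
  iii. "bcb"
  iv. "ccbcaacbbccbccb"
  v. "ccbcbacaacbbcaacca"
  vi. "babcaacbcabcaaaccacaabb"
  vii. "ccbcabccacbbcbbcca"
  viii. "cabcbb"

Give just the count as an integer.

6

i. "cbacca" → match
ii. "cbbcabcab" → match
iii. "bcb" → no match — must start with "c"
iv → match
v → match
vi → no match — must start with "c"
vii → match
viii. "cabcbb" → match
Total matched: 6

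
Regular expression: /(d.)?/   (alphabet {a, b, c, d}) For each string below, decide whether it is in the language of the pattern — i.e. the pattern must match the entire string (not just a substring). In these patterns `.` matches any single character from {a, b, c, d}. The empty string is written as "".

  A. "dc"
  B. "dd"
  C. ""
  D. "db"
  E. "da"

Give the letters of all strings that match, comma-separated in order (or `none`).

A, B, C, D, E

A → match
B → match
C → match
D → match
E → match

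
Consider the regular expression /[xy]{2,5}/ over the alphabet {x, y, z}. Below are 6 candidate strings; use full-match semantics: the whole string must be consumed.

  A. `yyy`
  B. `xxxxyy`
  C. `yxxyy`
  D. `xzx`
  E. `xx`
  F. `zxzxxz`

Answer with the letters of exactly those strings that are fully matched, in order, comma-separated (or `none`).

A. `yyy` → match
B. `xxxxyy` → no match
C. `yxxyy` → match
D. `xzx` → no match
E. `xx` → match
F. `zxzxxz` → no match

A, C, E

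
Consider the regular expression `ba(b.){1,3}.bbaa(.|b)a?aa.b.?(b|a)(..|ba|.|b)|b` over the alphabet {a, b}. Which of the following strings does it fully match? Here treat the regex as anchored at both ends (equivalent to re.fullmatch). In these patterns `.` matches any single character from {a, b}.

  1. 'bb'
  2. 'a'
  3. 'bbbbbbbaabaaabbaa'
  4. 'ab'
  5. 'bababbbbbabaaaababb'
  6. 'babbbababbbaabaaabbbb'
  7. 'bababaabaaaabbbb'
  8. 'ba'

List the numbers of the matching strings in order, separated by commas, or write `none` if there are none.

6

1 → no match
2 → no match
3 → no match
4 → no match
5 → no match
6 → match
7 → no match
8 → no match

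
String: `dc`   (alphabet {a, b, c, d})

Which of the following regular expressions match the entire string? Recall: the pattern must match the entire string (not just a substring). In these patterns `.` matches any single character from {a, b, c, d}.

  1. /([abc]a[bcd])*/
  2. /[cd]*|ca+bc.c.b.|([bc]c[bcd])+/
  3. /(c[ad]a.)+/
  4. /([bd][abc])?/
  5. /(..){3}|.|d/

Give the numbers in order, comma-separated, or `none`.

2, 4

1 → no match
2 → match
3 → no match — must start with `c`
4 → match
5 → no match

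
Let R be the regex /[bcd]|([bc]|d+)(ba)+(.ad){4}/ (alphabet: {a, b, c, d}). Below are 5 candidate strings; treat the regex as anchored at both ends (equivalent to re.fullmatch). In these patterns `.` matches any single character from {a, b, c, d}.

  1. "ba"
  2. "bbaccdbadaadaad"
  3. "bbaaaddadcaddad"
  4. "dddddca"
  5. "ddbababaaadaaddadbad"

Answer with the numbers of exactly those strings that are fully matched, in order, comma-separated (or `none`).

3, 5

1. "ba" → no match
2 → no match
3 → match
4. "dddddca" → no match
5 → match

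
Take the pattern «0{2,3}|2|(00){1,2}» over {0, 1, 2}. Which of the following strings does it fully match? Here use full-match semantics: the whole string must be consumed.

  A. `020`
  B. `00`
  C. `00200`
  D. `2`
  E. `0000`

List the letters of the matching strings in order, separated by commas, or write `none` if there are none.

B, D, E

A → no match
B → match
C → no match
D → match
E → match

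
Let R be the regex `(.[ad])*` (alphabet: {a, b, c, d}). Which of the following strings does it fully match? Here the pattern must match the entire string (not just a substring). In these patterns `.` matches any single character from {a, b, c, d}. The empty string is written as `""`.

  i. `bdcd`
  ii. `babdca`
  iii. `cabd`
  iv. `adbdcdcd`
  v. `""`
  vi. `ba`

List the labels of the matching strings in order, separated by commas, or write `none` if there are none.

i, ii, iii, iv, v, vi

i → match
ii → match
iii → match
iv → match
v → match
vi → match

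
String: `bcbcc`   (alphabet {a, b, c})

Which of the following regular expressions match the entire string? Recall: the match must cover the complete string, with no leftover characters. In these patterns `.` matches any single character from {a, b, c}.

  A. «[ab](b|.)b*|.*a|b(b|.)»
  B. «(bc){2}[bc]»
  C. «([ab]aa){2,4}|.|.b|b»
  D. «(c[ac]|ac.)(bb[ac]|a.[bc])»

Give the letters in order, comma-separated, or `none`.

A → no match
B → match
C → no match
D → no match

B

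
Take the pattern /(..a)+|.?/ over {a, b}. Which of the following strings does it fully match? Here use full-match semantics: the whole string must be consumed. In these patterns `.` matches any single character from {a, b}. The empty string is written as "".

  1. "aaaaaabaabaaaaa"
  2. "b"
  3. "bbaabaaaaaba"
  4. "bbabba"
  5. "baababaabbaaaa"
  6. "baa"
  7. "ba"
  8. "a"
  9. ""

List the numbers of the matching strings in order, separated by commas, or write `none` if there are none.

1 → match
2 → match
3 → match
4 → match
5 → no match
6 → match
7 → no match
8 → match
9 → match

1, 2, 3, 4, 6, 8, 9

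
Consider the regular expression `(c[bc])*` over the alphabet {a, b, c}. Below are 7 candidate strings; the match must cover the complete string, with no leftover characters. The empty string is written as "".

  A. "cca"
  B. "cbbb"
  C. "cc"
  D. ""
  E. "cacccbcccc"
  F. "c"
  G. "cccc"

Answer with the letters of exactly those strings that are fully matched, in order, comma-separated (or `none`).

A → no match
B → no match
C → match
D → match
E → no match
F → no match
G → match

C, D, G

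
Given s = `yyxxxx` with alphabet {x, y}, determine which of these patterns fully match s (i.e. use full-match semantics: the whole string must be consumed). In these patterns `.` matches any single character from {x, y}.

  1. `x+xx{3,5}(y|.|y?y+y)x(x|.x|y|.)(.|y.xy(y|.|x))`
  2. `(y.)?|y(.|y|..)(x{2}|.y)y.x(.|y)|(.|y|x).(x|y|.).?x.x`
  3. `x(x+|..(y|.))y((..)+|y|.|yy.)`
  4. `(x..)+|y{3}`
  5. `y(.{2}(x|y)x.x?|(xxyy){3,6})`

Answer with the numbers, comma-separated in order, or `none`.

2, 5

1 → no match — must start with `x`
2 → match
3 → no match — must start with `x`
4 → no match
5 → match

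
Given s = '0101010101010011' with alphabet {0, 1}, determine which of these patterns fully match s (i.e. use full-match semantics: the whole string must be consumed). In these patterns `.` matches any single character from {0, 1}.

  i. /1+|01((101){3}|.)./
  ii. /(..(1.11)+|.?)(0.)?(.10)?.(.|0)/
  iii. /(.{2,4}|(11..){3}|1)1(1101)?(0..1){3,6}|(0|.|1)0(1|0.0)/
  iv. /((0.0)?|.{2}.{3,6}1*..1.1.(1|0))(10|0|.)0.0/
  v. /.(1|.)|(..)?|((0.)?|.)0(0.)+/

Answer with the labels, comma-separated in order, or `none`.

iii

i → no match
ii → no match
iii → match
iv → no match — must end with '0'
v → no match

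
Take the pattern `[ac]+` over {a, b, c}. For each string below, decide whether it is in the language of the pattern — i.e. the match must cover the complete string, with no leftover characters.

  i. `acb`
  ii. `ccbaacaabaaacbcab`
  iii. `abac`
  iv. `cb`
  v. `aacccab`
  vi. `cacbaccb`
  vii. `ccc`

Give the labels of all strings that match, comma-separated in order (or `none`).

i → no match
ii → no match
iii → no match
iv → no match
v → no match
vi → no match
vii → match

vii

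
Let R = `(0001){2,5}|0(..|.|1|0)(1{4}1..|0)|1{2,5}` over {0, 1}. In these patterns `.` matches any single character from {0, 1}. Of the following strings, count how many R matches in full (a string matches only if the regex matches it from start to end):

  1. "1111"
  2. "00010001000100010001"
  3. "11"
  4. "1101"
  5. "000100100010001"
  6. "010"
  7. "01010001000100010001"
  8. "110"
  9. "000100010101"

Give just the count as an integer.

4

1 → match
2 → match
3 → match
4 → no match
5 → no match
6 → match
7 → no match
8 → no match
9 → no match
Total matched: 4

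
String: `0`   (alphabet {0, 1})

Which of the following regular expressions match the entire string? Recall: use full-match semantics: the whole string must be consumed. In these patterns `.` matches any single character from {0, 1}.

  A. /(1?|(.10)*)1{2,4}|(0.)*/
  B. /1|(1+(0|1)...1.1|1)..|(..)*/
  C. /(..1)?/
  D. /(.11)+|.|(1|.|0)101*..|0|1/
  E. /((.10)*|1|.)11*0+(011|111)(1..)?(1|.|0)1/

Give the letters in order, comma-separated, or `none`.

D

A → no match
B → no match
C → no match
D → match
E → no match — must end with `1`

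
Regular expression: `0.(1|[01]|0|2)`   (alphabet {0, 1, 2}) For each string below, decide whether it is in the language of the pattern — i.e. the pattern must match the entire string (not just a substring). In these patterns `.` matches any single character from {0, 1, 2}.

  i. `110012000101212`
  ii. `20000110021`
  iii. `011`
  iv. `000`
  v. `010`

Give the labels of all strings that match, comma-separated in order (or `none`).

iii, iv, v

i → no match — must start with `0`
ii → no match — must start with `0`
iii → match
iv → match
v → match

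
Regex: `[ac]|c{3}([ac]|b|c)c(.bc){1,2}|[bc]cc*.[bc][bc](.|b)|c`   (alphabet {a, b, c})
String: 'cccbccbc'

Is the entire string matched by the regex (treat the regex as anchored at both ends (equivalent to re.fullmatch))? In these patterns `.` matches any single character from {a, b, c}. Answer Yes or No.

Yes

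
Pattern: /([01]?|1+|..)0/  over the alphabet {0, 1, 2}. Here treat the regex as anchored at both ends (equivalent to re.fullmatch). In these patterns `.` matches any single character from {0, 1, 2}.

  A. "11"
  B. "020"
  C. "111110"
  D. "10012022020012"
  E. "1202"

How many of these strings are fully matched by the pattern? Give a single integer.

A → no match — must end with "0"
B → match
C → match
D → no match — must end with "0"
E → no match — must end with "0"
Total matched: 2

2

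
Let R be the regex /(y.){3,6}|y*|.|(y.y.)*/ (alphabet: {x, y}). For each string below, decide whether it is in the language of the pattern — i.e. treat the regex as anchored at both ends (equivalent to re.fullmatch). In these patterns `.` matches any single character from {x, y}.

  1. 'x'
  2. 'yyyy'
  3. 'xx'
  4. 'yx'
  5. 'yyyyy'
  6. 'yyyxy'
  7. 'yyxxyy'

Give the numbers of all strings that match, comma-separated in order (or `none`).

1, 2, 5

1 → match
2 → match
3 → no match
4 → no match
5 → match
6 → no match
7 → no match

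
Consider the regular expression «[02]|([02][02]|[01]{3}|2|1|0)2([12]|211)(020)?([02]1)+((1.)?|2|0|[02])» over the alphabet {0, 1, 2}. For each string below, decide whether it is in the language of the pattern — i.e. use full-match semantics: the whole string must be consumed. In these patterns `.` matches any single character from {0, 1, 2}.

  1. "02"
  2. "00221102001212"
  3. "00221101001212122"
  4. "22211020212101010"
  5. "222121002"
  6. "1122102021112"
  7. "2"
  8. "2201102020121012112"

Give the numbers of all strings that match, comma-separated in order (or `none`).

2, 4, 7

1 → no match
2 → match
3 → no match
4 → match
5 → no match
6 → no match
7 → match
8 → no match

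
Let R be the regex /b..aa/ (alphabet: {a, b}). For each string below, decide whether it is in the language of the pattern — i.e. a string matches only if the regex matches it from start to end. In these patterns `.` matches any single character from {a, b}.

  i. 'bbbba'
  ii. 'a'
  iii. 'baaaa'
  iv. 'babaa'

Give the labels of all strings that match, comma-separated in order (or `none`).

i → no match — must end with 'aa'
ii → no match — must start with 'b'
iii → match
iv → match

iii, iv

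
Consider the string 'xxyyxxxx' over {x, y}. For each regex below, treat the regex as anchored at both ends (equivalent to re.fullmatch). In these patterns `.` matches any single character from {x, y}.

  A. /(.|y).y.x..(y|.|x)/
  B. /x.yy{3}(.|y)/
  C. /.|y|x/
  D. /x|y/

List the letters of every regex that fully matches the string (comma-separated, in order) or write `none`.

A → match
B → no match
C → no match
D → no match

A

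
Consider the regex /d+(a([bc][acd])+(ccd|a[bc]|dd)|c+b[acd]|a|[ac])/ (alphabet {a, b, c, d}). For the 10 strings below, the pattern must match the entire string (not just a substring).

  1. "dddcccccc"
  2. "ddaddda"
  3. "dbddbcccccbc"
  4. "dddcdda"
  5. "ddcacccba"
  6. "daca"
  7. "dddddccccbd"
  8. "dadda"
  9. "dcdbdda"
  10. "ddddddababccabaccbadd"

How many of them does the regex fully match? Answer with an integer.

1 → no match
2 → no match
3 → no match
4 → no match
5 → no match
6 → no match
7 → match
8 → no match
9 → no match
10 → match
Total matched: 2

2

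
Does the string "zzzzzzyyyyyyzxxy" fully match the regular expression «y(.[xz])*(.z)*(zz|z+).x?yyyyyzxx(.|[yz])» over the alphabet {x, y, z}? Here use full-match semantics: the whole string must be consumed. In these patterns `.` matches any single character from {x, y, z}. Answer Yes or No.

No

Every match must start with "y", but "zzzzzzyyyyyyzxxy" does not.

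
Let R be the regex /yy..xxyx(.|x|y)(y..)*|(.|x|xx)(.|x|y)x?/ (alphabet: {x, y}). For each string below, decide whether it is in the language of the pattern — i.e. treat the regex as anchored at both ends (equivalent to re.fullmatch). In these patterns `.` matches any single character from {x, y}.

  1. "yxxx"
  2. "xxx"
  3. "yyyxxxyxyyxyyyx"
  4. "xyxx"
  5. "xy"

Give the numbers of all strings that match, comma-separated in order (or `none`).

2, 3, 5

1. "yxxx" → no match
2. "xxx" → match
3 → match
4. "xyxx" → no match
5. "xy" → match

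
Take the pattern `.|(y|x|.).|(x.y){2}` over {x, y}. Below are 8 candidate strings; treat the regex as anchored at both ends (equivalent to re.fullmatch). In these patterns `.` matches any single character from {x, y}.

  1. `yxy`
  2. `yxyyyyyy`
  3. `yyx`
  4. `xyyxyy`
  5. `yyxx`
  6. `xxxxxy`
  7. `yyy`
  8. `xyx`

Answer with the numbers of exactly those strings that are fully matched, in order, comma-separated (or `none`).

1 → no match
2 → no match
3 → no match
4 → match
5 → no match
6 → no match
7 → no match
8 → no match

4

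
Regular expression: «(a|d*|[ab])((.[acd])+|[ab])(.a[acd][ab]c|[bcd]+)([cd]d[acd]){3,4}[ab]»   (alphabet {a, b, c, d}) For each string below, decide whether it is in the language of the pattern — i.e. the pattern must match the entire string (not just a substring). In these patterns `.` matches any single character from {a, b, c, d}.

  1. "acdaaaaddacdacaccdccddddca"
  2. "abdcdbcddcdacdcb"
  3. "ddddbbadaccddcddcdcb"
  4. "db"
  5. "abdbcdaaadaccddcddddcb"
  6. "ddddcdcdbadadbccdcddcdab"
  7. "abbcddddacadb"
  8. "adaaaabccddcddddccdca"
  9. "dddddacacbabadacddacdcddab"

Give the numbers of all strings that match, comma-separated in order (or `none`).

1, 2, 3, 5, 8, 9

1 → match
2 → match
3 → match
4 → no match
5 → match
6 → no match
7 → no match
8 → match
9 → match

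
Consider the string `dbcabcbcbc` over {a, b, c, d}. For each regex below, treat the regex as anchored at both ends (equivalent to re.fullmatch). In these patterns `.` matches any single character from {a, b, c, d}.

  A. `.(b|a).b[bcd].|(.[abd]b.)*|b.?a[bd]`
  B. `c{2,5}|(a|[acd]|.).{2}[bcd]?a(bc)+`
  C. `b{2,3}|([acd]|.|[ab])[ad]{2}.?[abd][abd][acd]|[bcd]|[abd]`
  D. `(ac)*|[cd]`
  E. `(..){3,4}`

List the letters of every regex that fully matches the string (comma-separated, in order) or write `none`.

A → no match
B → match
C → no match
D → no match
E → no match

B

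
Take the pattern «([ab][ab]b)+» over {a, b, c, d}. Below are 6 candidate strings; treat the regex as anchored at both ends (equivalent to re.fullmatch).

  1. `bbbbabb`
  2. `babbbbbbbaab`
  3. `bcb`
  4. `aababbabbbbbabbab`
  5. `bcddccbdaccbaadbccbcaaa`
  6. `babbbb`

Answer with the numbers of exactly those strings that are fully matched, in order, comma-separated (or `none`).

2, 6

1 → no match
2 → match
3 → no match
4 → no match
5 → no match — must end with `b`
6 → match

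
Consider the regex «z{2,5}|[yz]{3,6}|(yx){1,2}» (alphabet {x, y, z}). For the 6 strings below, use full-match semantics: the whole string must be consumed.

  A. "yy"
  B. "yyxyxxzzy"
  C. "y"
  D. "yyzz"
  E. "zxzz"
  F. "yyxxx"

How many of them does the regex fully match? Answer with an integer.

1

A → no match
B → no match
C → no match
D → match
E → no match
F → no match
Total matched: 1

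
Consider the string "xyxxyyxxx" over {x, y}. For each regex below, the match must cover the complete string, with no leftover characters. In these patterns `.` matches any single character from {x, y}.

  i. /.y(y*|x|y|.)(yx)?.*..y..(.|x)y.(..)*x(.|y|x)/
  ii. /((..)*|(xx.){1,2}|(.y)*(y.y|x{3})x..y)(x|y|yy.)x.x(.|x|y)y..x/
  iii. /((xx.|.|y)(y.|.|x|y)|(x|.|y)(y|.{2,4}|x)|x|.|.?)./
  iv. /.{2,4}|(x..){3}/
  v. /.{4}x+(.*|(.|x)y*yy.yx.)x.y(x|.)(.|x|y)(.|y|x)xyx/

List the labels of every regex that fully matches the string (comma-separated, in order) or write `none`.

iv

i → no match
ii → no match
iii → no match
iv → match
v → no match — must end with "xyx"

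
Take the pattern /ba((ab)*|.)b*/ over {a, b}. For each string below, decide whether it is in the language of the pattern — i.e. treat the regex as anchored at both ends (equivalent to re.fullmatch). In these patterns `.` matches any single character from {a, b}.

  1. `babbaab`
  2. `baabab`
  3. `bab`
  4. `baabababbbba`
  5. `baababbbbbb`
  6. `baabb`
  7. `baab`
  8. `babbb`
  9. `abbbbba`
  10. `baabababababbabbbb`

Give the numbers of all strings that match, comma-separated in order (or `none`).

2, 3, 5, 6, 7, 8

1. `babbaab` → no match
2. `baabab` → match
3. `bab` → match
4. `baabababbbba` → no match
5. `baababbbbbb` → match
6. `baabb` → match
7. `baab` → match
8. `babbb` → match
9. `abbbbba` → no match — must start with `ba`
10 → no match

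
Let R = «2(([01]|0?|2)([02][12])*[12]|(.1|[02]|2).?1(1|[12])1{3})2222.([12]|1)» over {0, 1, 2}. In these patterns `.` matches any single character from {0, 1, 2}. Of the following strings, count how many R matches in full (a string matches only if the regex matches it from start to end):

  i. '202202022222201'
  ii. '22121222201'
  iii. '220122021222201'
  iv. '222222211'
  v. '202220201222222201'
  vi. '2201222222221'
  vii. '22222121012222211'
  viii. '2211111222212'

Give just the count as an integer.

7

i → match
ii → no match
iii → match
iv → match
v → match
vi → match
vii → match
viii → match
Total matched: 7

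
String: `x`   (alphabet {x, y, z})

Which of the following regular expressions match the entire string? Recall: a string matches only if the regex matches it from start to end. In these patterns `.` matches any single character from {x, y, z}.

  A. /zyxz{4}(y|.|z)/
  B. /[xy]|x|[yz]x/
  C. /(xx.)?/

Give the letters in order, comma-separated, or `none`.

A → no match — must start with `zyxz`
B → match
C → no match

B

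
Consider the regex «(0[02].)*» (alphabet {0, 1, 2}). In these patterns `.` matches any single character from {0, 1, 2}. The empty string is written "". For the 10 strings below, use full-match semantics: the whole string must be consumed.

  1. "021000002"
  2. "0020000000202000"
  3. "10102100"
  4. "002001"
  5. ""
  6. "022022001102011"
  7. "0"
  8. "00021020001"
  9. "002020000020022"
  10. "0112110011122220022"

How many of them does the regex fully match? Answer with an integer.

4

1 → match
2 → no match
3 → no match
4 → match
5 → match
6 → no match
7 → no match
8 → no match
9 → match
10 → no match
Total matched: 4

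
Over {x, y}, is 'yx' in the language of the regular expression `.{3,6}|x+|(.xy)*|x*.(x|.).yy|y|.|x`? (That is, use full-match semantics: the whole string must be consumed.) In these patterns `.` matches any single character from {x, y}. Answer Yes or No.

No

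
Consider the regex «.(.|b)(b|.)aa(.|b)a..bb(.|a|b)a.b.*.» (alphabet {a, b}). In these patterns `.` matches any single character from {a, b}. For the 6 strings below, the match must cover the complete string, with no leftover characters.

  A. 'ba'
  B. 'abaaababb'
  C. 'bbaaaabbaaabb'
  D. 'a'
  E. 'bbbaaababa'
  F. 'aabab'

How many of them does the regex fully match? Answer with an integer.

A → no match
B → no match
C → no match
D → no match
E → no match
F → no match
Total matched: 0

0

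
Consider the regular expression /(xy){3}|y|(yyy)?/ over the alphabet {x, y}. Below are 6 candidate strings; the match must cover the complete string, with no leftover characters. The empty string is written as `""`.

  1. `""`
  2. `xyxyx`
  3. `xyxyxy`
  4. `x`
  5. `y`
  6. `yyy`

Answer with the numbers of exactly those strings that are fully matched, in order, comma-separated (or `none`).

1, 3, 5, 6

1 → match
2 → no match
3 → match
4 → no match
5 → match
6 → match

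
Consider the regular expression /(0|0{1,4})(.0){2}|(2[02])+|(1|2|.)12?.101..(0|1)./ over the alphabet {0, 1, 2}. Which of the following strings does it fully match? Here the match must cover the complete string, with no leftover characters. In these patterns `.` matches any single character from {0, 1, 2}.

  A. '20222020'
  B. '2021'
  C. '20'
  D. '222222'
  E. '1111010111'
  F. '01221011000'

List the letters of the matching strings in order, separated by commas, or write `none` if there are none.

A, C, D, E, F

A → match
B → no match
C → match
D → match
E → match
F → match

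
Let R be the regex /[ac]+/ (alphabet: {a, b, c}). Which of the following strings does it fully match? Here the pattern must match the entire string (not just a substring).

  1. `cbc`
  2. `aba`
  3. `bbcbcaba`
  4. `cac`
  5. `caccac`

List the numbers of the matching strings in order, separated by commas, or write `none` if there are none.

1. `cbc` → no match
2. `aba` → no match
3. `bbcbcaba` → no match
4. `cac` → match
5. `caccac` → match

4, 5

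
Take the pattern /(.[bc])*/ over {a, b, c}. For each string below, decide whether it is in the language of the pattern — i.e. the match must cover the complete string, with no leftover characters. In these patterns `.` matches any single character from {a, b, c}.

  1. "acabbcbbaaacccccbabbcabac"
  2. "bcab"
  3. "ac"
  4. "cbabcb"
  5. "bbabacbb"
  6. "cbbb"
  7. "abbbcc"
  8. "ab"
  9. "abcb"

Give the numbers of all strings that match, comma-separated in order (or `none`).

1 → no match
2. "bcab" → match
3. "ac" → match
4. "cbabcb" → match
5. "bbabacbb" → match
6. "cbbb" → match
7. "abbbcc" → match
8. "ab" → match
9. "abcb" → match

2, 3, 4, 5, 6, 7, 8, 9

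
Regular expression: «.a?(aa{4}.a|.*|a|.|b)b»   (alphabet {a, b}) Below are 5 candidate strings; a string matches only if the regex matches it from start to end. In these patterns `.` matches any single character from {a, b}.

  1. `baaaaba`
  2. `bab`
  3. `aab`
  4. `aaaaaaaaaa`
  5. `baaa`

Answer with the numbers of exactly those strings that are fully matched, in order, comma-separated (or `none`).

1 → no match — must end with `b`
2 → match
3 → match
4 → no match — must end with `b`
5 → no match — must end with `b`

2, 3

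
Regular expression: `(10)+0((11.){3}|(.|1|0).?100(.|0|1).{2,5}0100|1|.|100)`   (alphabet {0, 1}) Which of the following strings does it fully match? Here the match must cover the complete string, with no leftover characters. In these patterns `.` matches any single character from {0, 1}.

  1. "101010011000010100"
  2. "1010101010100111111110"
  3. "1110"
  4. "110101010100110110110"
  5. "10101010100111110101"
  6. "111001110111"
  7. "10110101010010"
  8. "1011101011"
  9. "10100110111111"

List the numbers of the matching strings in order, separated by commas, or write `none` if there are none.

1, 2, 9

1 → match
2 → match
3 → no match — must start with "10"
4 → no match — must start with "10"
5 → no match
6 → no match — must start with "10"
7 → no match
8 → no match
9 → match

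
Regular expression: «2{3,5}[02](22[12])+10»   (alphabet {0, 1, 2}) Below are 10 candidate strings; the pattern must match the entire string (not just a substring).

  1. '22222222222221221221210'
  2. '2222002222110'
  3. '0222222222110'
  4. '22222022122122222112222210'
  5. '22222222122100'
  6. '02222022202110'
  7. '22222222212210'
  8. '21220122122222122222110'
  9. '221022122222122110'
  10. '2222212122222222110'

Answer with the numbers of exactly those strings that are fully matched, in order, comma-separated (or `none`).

none

1 → no match
2 → no match
3 → no match — must start with '2'
4 → no match
5 → no match — must end with '10'
6 → no match — must start with '2'
7 → no match
8 → no match
9 → no match
10 → no match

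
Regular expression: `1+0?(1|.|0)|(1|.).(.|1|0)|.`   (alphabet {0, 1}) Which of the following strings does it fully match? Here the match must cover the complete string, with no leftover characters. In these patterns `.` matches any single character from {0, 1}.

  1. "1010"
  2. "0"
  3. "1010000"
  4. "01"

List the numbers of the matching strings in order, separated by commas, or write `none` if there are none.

2

1 → no match
2 → match
3 → no match
4 → no match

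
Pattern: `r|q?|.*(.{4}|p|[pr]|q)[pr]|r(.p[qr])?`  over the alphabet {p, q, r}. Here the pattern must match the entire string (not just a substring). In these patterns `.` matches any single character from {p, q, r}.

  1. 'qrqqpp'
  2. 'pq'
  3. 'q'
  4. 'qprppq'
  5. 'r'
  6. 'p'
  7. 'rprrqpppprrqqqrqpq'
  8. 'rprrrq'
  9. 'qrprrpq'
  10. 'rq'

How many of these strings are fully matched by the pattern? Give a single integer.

1 → match
2 → no match
3 → match
4 → no match
5 → match
6 → no match
7 → no match
8 → no match
9 → no match
10 → no match
Total matched: 3

3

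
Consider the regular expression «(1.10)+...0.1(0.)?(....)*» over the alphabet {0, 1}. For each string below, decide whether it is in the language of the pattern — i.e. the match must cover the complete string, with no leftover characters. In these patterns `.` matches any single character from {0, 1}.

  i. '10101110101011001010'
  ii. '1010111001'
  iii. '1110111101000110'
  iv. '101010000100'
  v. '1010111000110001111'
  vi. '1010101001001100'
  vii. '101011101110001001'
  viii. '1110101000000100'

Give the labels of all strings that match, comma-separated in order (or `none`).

i → match
ii → match
iii → no match
iv → match
v → no match
vi → match
vii → match
viii → match

i, ii, iv, vi, vii, viii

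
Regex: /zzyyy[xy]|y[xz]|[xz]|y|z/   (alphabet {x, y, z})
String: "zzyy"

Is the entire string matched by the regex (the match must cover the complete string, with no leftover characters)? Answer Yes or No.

No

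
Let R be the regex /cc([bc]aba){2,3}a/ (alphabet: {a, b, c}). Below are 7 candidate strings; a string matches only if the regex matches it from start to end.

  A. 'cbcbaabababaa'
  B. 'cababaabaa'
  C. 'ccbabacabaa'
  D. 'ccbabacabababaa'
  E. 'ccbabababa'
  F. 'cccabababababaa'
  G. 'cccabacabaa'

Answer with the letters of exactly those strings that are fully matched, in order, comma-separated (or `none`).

C, D, F, G

A → no match — must start with 'cc'
B → no match — must start with 'cc'
C → match
D → match
E → no match — must end with 'abaa'
F → match
G → match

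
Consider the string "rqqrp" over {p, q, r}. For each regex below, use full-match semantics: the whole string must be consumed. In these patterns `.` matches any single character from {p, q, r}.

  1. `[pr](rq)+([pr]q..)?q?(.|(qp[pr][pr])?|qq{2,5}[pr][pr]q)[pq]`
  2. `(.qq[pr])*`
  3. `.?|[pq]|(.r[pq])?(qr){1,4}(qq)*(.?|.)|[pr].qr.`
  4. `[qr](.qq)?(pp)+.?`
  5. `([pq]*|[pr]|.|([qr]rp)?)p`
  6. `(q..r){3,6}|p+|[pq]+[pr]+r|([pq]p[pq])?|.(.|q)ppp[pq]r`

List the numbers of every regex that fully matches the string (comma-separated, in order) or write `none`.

1 → no match
2 → no match
3 → match
4 → no match
5 → no match
6 → no match

3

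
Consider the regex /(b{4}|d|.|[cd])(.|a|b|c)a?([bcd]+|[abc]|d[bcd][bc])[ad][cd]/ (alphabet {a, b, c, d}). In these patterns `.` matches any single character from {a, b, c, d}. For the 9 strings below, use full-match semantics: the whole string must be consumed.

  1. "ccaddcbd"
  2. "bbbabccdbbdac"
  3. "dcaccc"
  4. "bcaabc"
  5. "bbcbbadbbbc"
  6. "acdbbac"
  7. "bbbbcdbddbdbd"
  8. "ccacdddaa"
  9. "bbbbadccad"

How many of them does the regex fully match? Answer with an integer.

2

1 → no match
2 → no match
3 → no match
4 → no match
5 → no match
6 → match
7 → no match
8 → no match
9 → match
Total matched: 2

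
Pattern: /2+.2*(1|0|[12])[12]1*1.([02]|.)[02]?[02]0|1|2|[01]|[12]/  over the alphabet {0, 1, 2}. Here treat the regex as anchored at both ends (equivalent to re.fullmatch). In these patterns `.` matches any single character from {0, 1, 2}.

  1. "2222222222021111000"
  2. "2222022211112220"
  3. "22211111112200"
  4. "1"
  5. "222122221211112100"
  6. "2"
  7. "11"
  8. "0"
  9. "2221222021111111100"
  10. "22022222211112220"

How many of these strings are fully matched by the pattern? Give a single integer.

1 → match
2 → match
3 → match
4 → match
5 → match
6 → match
7 → no match
8 → match
9 → match
10 → match
Total matched: 9

9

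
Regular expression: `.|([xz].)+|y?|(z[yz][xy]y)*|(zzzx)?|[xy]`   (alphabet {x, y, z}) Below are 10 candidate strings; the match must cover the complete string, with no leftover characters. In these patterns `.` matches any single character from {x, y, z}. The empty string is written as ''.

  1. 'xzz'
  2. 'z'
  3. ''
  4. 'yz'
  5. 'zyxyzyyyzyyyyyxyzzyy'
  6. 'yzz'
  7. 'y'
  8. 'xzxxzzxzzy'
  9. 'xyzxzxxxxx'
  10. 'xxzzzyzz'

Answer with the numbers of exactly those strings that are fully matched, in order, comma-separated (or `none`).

2, 3, 7, 8, 9, 10

1. 'xzz' → no match
2. 'z' → match
3. '' → match
4. 'yz' → no match
5 → no match
6. 'yzz' → no match
7. 'y' → match
8. 'xzxxzzxzzy' → match
9. 'xyzxzxxxxx' → match
10. 'xxzzzyzz' → match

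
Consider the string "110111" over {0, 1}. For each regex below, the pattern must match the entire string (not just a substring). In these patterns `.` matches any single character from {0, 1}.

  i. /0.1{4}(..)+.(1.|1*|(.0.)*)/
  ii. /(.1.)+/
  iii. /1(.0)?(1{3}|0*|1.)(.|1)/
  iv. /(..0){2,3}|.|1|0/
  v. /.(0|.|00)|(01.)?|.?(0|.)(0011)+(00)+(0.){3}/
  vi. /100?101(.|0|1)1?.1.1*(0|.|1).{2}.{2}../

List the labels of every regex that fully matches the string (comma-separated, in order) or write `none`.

i → no match — must start with "0"
ii → match
iii → match
iv → no match
v → no match
vi → no match — must start with "10"

ii, iii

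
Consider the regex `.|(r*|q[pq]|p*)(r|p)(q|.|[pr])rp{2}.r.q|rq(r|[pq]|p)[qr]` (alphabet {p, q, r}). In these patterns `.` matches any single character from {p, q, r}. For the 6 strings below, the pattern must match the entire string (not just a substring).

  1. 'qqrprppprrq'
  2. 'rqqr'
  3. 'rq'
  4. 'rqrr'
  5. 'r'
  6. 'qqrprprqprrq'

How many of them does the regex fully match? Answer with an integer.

4

1 → match
2 → match
3 → no match
4 → match
5 → match
6 → no match
Total matched: 4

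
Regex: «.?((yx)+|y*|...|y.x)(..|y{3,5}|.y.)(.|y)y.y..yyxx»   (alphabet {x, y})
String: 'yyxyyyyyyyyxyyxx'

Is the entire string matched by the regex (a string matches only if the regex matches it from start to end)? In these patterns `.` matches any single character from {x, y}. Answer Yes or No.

Yes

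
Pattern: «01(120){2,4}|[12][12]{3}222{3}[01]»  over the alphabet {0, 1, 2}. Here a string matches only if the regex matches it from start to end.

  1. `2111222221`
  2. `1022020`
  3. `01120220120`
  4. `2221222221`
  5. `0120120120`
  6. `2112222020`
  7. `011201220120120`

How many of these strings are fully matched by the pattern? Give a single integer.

2

1 → match
2 → no match
3 → no match
4 → match
5 → no match
6 → no match
7 → no match
Total matched: 2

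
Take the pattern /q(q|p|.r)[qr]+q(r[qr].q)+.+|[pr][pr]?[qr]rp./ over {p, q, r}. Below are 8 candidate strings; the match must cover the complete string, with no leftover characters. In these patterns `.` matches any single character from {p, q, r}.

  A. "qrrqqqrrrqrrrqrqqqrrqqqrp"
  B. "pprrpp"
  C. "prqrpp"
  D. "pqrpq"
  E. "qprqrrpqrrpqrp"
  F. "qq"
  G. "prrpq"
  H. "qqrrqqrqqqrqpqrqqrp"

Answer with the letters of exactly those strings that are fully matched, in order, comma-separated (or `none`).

A → match
B → match
C → match
D → match
E → match
F → no match
G → match
H → match

A, B, C, D, E, G, H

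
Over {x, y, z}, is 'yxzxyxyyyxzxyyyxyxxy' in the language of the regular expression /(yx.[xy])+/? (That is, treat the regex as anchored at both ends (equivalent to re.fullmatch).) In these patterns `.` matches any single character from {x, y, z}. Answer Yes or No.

No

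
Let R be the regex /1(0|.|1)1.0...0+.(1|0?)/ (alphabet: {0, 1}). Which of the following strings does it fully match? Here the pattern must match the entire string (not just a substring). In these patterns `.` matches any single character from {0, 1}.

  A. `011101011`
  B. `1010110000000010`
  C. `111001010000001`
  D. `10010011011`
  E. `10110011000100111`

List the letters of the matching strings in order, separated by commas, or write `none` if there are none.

A. `011101011` → no match — must start with `1`
B → no match
C → match
D. `10010011011` → no match
E → no match

C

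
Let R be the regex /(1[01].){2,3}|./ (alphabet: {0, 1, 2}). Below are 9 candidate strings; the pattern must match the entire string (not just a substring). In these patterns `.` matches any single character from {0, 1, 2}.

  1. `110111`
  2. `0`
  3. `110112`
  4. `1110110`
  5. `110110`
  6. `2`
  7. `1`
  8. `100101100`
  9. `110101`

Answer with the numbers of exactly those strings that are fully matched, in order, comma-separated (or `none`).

1 → match
2 → match
3 → match
4 → no match
5 → match
6 → match
7 → match
8 → match
9 → match

1, 2, 3, 5, 6, 7, 8, 9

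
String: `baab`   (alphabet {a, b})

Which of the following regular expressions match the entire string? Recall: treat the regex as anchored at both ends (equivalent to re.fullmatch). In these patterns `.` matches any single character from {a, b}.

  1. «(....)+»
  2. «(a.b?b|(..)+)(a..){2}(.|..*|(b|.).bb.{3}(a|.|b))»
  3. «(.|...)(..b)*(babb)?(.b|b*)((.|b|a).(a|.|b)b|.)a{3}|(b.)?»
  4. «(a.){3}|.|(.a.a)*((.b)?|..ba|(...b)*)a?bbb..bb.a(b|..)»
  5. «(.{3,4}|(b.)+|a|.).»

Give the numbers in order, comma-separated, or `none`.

1 → match
2 → no match
3 → no match
4 → no match
5 → match

1, 5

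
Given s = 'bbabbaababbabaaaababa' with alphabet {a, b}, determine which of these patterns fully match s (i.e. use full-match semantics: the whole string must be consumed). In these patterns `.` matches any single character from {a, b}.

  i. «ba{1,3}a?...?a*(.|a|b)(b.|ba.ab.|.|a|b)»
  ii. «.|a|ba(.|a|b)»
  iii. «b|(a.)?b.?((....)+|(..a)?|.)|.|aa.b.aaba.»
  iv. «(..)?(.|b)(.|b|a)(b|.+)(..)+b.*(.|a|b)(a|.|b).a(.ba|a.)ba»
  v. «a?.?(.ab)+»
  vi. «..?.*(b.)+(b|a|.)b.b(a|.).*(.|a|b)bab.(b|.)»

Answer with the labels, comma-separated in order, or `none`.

i → no match — must start with 'ba'
ii → no match
iii → match
iv → match
v → no match — must end with 'ab'
vi → no match

iii, iv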